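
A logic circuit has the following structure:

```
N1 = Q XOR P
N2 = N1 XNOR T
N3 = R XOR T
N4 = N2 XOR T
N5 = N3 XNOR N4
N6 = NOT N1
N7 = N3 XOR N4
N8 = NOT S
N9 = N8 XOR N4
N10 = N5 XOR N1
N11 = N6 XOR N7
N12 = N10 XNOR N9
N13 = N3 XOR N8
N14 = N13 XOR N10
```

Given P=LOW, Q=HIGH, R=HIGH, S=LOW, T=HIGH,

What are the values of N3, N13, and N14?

N1 = Q XOR P = HIGH XOR LOW = HIGH
N2 = N1 XNOR T = HIGH XNOR HIGH = HIGH
N3 = R XOR T = HIGH XOR HIGH = LOW
N4 = N2 XOR T = HIGH XOR HIGH = LOW
N5 = N3 XNOR N4 = LOW XNOR LOW = HIGH
N8 = NOT S = NOT LOW = HIGH
N10 = N5 XOR N1 = HIGH XOR HIGH = LOW
N13 = N3 XOR N8 = LOW XOR HIGH = HIGH
N14 = N13 XOR N10 = HIGH XOR LOW = HIGH

N3 = LOW, N13 = HIGH, N14 = HIGH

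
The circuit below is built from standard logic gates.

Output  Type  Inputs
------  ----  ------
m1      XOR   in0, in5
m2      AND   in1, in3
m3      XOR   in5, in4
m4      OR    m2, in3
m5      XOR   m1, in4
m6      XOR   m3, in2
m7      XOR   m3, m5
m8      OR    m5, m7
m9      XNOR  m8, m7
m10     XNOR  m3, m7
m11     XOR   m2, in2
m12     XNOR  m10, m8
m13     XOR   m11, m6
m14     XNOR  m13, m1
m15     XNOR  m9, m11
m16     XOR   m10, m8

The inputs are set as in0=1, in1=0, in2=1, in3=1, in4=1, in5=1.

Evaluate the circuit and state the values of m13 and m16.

m1 = in0 XOR in5 = 1 XOR 1 = 0
m2 = in1 AND in3 = 0 AND 1 = 0
m3 = in5 XOR in4 = 1 XOR 1 = 0
m5 = m1 XOR in4 = 0 XOR 1 = 1
m6 = m3 XOR in2 = 0 XOR 1 = 1
m7 = m3 XOR m5 = 0 XOR 1 = 1
m8 = m5 OR m7 = 1 OR 1 = 1
m10 = m3 XNOR m7 = 0 XNOR 1 = 0
m11 = m2 XOR in2 = 0 XOR 1 = 1
m13 = m11 XOR m6 = 1 XOR 1 = 0
m16 = m10 XOR m8 = 0 XOR 1 = 1

m13 = 0; m16 = 1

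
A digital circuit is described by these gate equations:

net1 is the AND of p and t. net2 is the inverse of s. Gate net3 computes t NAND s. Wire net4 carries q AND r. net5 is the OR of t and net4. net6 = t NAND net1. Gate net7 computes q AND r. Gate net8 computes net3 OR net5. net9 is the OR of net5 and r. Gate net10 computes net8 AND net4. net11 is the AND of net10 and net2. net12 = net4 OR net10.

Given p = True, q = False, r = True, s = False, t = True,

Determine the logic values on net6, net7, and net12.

net1 = p AND t = True AND True = True
net3 = t NAND s = True NAND False = True
net4 = q AND r = False AND True = False
net5 = t OR net4 = True OR False = True
net6 = t NAND net1 = True NAND True = False
net7 = q AND r = False AND True = False
net8 = net3 OR net5 = True OR True = True
net10 = net8 AND net4 = True AND False = False
net12 = net4 OR net10 = False OR False = False

net6 = False; net7 = False; net12 = False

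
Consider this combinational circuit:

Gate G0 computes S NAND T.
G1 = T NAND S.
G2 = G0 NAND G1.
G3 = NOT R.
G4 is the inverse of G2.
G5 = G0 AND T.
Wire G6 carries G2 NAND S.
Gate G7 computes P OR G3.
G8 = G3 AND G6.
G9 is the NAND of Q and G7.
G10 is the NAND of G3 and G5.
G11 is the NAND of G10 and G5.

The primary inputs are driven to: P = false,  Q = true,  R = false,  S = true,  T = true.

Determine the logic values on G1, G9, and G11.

G1 = false  G9 = false  G11 = true

G0 = S NAND T = true NAND true = false
G1 = T NAND S = true NAND true = false
G3 = NOT R = NOT false = true
G5 = G0 AND T = false AND true = false
G7 = P OR G3 = false OR true = true
G9 = Q NAND G7 = true NAND true = false
G10 = G3 NAND G5 = true NAND false = true
G11 = G10 NAND G5 = true NAND false = true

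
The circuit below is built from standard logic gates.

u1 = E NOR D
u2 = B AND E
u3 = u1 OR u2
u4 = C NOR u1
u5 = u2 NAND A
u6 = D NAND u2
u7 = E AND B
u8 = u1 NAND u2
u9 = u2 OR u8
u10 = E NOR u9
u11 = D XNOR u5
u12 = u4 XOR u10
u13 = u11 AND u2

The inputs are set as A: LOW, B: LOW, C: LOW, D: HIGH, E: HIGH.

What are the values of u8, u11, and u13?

u1 = E NOR D = HIGH NOR HIGH = LOW
u2 = B AND E = LOW AND HIGH = LOW
u5 = u2 NAND A = LOW NAND LOW = HIGH
u8 = u1 NAND u2 = LOW NAND LOW = HIGH
u11 = D XNOR u5 = HIGH XNOR HIGH = HIGH
u13 = u11 AND u2 = HIGH AND LOW = LOW

u8 = HIGH; u11 = HIGH; u13 = LOW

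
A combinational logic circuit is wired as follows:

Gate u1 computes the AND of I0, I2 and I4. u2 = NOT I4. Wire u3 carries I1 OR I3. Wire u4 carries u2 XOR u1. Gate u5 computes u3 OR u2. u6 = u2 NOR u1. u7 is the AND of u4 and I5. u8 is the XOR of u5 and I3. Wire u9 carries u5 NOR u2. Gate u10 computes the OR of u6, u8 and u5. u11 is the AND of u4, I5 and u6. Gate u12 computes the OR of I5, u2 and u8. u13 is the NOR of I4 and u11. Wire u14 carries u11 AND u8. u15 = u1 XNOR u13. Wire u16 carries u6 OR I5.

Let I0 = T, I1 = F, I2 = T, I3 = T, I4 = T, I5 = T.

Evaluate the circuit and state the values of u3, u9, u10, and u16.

u1 = I0 AND I2 AND I4 = T AND T AND T = T
u2 = NOT I4 = NOT T = F
u3 = I1 OR I3 = F OR T = T
u5 = u3 OR u2 = T OR F = T
u6 = u2 NOR u1 = F NOR T = F
u8 = u5 XOR I3 = T XOR T = F
u9 = u5 NOR u2 = T NOR F = F
u10 = u6 OR u8 OR u5 = F OR F OR T = T
u16 = u6 OR I5 = F OR T = T

u3 = T  u9 = F  u10 = T  u16 = T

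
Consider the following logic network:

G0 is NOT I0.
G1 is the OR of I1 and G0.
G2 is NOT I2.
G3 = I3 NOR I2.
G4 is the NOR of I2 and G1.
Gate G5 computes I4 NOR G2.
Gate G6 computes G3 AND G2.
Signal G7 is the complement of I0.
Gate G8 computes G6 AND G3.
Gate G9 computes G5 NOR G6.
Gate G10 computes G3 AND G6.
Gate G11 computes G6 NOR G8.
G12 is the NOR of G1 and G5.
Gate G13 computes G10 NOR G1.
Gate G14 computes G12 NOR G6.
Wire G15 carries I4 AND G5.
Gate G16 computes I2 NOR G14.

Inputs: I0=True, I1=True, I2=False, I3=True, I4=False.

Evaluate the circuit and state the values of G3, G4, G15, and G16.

G0 = NOT I0 = NOT True = False
G1 = I1 OR G0 = True OR False = True
G2 = NOT I2 = NOT False = True
G3 = I3 NOR I2 = True NOR False = False
G4 = I2 NOR G1 = False NOR True = False
G5 = I4 NOR G2 = False NOR True = False
G6 = G3 AND G2 = False AND True = False
G12 = G1 NOR G5 = True NOR False = False
G14 = G12 NOR G6 = False NOR False = True
G15 = I4 AND G5 = False AND False = False
G16 = I2 NOR G14 = False NOR True = False

G3 = False; G4 = False; G15 = False; G16 = False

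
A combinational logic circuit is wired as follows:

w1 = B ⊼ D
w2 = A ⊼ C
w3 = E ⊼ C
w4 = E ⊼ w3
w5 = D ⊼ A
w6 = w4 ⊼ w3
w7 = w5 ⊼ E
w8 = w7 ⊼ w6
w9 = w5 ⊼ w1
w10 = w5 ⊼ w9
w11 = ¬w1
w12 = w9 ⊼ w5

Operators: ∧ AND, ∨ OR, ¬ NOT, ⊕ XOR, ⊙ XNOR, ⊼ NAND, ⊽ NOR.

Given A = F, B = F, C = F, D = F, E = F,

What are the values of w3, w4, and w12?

w1 = B NAND D = F NAND F = T
w3 = E NAND C = F NAND F = T
w4 = E NAND w3 = F NAND T = T
w5 = D NAND A = F NAND F = T
w9 = w5 NAND w1 = T NAND T = F
w12 = w9 NAND w5 = F NAND T = T

w3 = T, w4 = T, w12 = T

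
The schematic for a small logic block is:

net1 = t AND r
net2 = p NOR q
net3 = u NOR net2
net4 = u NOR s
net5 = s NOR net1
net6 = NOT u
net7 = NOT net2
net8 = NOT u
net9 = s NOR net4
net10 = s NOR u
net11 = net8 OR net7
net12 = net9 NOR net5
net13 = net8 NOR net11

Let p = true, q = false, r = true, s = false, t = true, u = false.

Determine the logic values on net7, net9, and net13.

net7 = true, net9 = false, net13 = false

net2 = p NOR q = true NOR false = false
net4 = u NOR s = false NOR false = true
net7 = NOT net2 = NOT false = true
net8 = NOT u = NOT false = true
net9 = s NOR net4 = false NOR true = false
net11 = net8 OR net7 = true OR true = true
net13 = net8 NOR net11 = true NOR true = false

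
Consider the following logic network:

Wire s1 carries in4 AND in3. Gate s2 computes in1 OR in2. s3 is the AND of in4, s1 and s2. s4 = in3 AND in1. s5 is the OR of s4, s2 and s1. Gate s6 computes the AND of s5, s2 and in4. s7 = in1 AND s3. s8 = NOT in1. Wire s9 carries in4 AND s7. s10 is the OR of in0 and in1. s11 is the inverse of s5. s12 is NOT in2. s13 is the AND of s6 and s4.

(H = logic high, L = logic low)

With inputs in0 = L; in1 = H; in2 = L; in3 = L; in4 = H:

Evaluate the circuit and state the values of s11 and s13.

s11 = L; s13 = L

s1 = in4 AND in3 = H AND L = L
s2 = in1 OR in2 = H OR L = H
s4 = in3 AND in1 = L AND H = L
s5 = s4 OR s2 OR s1 = L OR H OR L = H
s6 = s5 AND s2 AND in4 = H AND H AND H = H
s11 = NOT s5 = NOT H = L
s13 = s6 AND s4 = H AND L = L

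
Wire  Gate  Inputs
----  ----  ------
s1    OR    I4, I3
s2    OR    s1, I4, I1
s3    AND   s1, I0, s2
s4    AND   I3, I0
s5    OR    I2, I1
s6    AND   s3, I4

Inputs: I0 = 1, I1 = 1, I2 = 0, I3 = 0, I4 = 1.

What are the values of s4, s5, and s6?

s4 = 0  s5 = 1  s6 = 1

s1 = I4 OR I3 = 1 OR 0 = 1
s2 = s1 OR I4 OR I1 = 1 OR 1 OR 1 = 1
s3 = s1 AND I0 AND s2 = 1 AND 1 AND 1 = 1
s4 = I3 AND I0 = 0 AND 1 = 0
s5 = I2 OR I1 = 0 OR 1 = 1
s6 = s3 AND I4 = 1 AND 1 = 1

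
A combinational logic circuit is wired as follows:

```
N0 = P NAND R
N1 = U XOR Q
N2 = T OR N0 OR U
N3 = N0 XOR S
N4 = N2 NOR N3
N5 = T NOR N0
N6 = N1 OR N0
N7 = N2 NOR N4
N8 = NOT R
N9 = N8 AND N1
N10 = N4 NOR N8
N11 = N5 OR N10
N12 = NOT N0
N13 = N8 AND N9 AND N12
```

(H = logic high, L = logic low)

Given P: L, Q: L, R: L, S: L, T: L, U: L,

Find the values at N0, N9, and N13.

N0 = H; N9 = L; N13 = L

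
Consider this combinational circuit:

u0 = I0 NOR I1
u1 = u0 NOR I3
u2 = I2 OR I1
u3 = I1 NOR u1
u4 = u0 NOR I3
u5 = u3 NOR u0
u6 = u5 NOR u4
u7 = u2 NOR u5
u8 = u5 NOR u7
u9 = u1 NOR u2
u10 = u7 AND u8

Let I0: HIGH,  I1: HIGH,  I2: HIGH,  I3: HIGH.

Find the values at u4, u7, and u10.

u4 = LOW, u7 = LOW, u10 = LOW

u0 = I0 NOR I1 = HIGH NOR HIGH = LOW
u1 = u0 NOR I3 = LOW NOR HIGH = LOW
u2 = I2 OR I1 = HIGH OR HIGH = HIGH
u3 = I1 NOR u1 = HIGH NOR LOW = LOW
u4 = u0 NOR I3 = LOW NOR HIGH = LOW
u5 = u3 NOR u0 = LOW NOR LOW = HIGH
u7 = u2 NOR u5 = HIGH NOR HIGH = LOW
u8 = u5 NOR u7 = HIGH NOR LOW = LOW
u10 = u7 AND u8 = LOW AND LOW = LOW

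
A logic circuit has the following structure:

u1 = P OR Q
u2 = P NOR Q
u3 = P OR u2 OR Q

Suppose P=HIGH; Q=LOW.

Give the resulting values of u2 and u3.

u2 = P NOR Q = HIGH NOR LOW = LOW
u3 = P OR u2 OR Q = HIGH OR LOW OR LOW = HIGH

u2 = LOW  u3 = HIGH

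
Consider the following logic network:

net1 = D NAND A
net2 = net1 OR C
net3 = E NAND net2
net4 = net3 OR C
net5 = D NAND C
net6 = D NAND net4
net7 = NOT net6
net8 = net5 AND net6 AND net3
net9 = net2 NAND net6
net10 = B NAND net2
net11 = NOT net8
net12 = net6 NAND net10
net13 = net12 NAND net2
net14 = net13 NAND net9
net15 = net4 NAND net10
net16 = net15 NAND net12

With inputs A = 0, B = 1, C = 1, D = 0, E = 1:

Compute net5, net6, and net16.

net5 = 1; net6 = 1; net16 = 0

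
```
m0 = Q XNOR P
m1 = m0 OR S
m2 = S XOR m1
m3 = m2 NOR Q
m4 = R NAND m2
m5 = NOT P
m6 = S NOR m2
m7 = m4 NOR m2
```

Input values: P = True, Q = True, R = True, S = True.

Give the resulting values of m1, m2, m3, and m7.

m1 = True, m2 = False, m3 = False, m7 = False

m0 = Q XNOR P = True XNOR True = True
m1 = m0 OR S = True OR True = True
m2 = S XOR m1 = True XOR True = False
m3 = m2 NOR Q = False NOR True = False
m4 = R NAND m2 = True NAND False = True
m7 = m4 NOR m2 = True NOR False = False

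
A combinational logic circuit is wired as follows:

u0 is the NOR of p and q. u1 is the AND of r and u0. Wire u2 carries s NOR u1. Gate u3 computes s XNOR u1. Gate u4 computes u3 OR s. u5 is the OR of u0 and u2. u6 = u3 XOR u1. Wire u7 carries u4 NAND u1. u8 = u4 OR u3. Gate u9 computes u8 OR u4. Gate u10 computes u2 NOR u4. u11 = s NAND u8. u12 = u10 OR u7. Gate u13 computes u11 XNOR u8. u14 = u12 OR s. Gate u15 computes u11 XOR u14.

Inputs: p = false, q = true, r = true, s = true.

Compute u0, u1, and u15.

u0 = false  u1 = false  u15 = true

u0 = p NOR q = false NOR true = false
u1 = r AND u0 = true AND false = false
u2 = s NOR u1 = true NOR false = false
u3 = s XNOR u1 = true XNOR false = false
u4 = u3 OR s = false OR true = true
u7 = u4 NAND u1 = true NAND false = true
u8 = u4 OR u3 = true OR false = true
u10 = u2 NOR u4 = false NOR true = false
u11 = s NAND u8 = true NAND true = false
u12 = u10 OR u7 = false OR true = true
u14 = u12 OR s = true OR true = true
u15 = u11 XOR u14 = false XOR true = true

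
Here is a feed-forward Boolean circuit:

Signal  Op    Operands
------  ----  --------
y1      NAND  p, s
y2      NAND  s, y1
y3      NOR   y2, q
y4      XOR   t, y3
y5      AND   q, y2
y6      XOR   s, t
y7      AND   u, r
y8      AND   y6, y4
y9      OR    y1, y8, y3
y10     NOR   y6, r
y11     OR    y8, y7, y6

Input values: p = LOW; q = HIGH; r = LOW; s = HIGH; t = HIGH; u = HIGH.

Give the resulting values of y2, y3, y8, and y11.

y2 = LOW; y3 = LOW; y8 = LOW; y11 = LOW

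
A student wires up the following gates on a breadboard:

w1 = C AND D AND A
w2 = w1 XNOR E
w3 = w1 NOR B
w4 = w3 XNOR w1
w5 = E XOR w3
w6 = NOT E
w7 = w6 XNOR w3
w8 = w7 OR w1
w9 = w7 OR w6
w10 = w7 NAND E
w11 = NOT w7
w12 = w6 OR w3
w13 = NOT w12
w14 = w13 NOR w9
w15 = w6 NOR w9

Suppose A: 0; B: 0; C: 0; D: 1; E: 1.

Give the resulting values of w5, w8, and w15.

w5 = 0  w8 = 0  w15 = 1

w1 = C AND D AND A = 0 AND 1 AND 0 = 0
w3 = w1 NOR B = 0 NOR 0 = 1
w5 = E XOR w3 = 1 XOR 1 = 0
w6 = NOT E = NOT 1 = 0
w7 = w6 XNOR w3 = 0 XNOR 1 = 0
w8 = w7 OR w1 = 0 OR 0 = 0
w9 = w7 OR w6 = 0 OR 0 = 0
w15 = w6 NOR w9 = 0 NOR 0 = 1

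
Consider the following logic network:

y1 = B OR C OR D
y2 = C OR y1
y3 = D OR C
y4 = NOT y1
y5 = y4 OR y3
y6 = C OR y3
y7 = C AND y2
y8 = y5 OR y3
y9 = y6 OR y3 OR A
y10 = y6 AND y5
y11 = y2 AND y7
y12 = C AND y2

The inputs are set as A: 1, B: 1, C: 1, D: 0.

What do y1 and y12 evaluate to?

y1 = 1, y12 = 1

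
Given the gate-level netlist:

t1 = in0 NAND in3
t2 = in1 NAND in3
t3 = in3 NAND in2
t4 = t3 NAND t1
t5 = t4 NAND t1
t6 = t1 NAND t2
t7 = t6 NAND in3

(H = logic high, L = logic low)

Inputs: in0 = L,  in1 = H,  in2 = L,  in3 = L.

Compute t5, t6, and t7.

t5 = H, t6 = L, t7 = H

t1 = in0 NAND in3 = L NAND L = H
t2 = in1 NAND in3 = H NAND L = H
t3 = in3 NAND in2 = L NAND L = H
t4 = t3 NAND t1 = H NAND H = L
t5 = t4 NAND t1 = L NAND H = H
t6 = t1 NAND t2 = H NAND H = L
t7 = t6 NAND in3 = L NAND L = H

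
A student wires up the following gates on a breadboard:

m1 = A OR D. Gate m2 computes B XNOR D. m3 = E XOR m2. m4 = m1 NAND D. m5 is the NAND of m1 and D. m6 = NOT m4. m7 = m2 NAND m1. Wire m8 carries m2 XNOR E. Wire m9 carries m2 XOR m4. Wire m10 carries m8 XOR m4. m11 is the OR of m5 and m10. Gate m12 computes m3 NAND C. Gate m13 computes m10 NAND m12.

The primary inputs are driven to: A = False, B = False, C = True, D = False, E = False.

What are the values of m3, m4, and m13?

m3 = True, m4 = True, m13 = True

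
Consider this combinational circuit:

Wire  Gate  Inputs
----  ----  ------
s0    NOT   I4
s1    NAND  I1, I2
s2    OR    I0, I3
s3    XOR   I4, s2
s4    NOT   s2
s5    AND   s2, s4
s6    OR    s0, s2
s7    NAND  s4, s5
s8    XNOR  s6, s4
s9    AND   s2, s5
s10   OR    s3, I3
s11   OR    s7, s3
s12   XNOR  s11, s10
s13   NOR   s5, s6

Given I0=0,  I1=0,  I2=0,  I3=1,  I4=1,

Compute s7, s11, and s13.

s7 = 1, s11 = 1, s13 = 0

s0 = NOT I4 = NOT 1 = 0
s2 = I0 OR I3 = 0 OR 1 = 1
s3 = I4 XOR s2 = 1 XOR 1 = 0
s4 = NOT s2 = NOT 1 = 0
s5 = s2 AND s4 = 1 AND 0 = 0
s6 = s0 OR s2 = 0 OR 1 = 1
s7 = s4 NAND s5 = 0 NAND 0 = 1
s11 = s7 OR s3 = 1 OR 0 = 1
s13 = s5 NOR s6 = 0 NOR 1 = 0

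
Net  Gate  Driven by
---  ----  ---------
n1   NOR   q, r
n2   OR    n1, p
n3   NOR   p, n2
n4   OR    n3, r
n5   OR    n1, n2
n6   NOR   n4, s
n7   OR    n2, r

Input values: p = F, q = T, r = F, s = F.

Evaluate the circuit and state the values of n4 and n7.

n4 = T  n7 = F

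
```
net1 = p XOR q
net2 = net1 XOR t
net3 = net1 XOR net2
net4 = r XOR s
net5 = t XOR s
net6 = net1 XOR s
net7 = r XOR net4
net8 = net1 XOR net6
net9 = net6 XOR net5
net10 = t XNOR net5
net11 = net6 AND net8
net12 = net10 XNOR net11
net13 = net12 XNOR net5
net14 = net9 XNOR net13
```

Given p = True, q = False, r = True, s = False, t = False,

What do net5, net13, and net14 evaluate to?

net1 = p XOR q = True XOR False = True
net5 = t XOR s = False XOR False = False
net6 = net1 XOR s = True XOR False = True
net8 = net1 XOR net6 = True XOR True = False
net9 = net6 XOR net5 = True XOR False = True
net10 = t XNOR net5 = False XNOR False = True
net11 = net6 AND net8 = True AND False = False
net12 = net10 XNOR net11 = True XNOR False = False
net13 = net12 XNOR net5 = False XNOR False = True
net14 = net9 XNOR net13 = True XNOR True = True

net5 = False, net13 = True, net14 = True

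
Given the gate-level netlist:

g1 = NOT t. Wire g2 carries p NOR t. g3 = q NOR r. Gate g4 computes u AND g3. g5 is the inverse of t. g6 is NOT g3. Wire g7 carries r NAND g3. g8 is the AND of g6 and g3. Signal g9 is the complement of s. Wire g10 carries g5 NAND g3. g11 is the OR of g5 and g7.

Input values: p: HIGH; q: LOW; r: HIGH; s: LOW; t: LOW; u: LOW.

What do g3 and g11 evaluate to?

g3 = LOW  g11 = HIGH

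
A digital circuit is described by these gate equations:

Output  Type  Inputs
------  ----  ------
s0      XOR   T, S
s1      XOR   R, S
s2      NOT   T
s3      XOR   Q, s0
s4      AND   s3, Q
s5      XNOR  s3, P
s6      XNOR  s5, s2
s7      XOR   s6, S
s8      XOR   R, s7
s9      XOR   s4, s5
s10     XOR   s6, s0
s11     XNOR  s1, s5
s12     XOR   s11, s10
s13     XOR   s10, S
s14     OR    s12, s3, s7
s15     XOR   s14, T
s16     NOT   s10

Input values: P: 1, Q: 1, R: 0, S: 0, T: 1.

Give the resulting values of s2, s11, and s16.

s0 = T XOR S = 1 XOR 0 = 1
s1 = R XOR S = 0 XOR 0 = 0
s2 = NOT T = NOT 1 = 0
s3 = Q XOR s0 = 1 XOR 1 = 0
s5 = s3 XNOR P = 0 XNOR 1 = 0
s6 = s5 XNOR s2 = 0 XNOR 0 = 1
s10 = s6 XOR s0 = 1 XOR 1 = 0
s11 = s1 XNOR s5 = 0 XNOR 0 = 1
s16 = NOT s10 = NOT 0 = 1

s2 = 0  s11 = 1  s16 = 1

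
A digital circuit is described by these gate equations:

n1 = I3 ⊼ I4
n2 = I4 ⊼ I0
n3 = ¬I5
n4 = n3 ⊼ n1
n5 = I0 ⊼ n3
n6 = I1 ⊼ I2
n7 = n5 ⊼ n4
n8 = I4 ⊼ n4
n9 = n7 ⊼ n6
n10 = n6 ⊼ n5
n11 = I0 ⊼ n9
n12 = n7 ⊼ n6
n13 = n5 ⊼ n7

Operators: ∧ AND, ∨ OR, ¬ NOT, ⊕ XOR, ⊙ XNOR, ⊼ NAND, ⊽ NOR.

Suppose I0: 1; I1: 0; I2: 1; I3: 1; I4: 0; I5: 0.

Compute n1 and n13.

n1 = 1, n13 = 1

n1 = I3 NAND I4 = 1 NAND 0 = 1
n3 = NOT I5 = NOT 0 = 1
n4 = n3 NAND n1 = 1 NAND 1 = 0
n5 = I0 NAND n3 = 1 NAND 1 = 0
n7 = n5 NAND n4 = 0 NAND 0 = 1
n13 = n5 NAND n7 = 0 NAND 1 = 1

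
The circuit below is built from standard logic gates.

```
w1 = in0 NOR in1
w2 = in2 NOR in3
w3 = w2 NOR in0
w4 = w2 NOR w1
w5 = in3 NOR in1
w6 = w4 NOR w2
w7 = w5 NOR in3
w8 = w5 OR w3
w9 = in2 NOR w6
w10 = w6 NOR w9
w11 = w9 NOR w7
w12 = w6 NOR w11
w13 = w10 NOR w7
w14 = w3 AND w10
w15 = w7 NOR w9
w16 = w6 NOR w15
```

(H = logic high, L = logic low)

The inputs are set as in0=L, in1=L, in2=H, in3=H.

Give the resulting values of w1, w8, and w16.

w1 = in0 NOR in1 = L NOR L = H
w2 = in2 NOR in3 = H NOR H = L
w3 = w2 NOR in0 = L NOR L = H
w4 = w2 NOR w1 = L NOR H = L
w5 = in3 NOR in1 = H NOR L = L
w6 = w4 NOR w2 = L NOR L = H
w7 = w5 NOR in3 = L NOR H = L
w8 = w5 OR w3 = L OR H = H
w9 = in2 NOR w6 = H NOR H = L
w15 = w7 NOR w9 = L NOR L = H
w16 = w6 NOR w15 = H NOR H = L

w1 = H, w8 = H, w16 = L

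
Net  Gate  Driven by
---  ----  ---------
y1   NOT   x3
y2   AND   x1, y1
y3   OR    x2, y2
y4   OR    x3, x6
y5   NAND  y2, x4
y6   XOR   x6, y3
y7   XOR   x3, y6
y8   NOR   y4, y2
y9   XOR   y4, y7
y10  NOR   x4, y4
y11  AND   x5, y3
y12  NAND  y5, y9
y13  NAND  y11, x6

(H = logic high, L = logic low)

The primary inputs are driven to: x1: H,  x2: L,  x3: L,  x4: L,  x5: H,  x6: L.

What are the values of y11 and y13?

y11 = H, y13 = H

y1 = NOT x3 = NOT L = H
y2 = x1 AND y1 = H AND H = H
y3 = x2 OR y2 = L OR H = H
y11 = x5 AND y3 = H AND H = H
y13 = y11 NAND x6 = H NAND L = H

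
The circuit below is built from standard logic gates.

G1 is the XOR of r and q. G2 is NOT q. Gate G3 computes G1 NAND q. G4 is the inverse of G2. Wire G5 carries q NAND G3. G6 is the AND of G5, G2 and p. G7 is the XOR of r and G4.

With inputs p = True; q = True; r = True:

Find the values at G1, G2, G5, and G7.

G1 = r XOR q = True XOR True = False
G2 = NOT q = NOT True = False
G3 = G1 NAND q = False NAND True = True
G4 = NOT G2 = NOT False = True
G5 = q NAND G3 = True NAND True = False
G7 = r XOR G4 = True XOR True = False

G1 = False; G2 = False; G5 = False; G7 = False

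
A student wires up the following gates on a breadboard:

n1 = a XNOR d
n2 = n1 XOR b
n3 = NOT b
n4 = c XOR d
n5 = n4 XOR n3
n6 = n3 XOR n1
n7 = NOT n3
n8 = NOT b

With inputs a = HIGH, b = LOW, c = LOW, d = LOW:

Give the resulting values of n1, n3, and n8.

n1 = a XNOR d = HIGH XNOR LOW = LOW
n3 = NOT b = NOT LOW = HIGH
n8 = NOT b = NOT LOW = HIGH

n1 = LOW; n3 = HIGH; n8 = HIGH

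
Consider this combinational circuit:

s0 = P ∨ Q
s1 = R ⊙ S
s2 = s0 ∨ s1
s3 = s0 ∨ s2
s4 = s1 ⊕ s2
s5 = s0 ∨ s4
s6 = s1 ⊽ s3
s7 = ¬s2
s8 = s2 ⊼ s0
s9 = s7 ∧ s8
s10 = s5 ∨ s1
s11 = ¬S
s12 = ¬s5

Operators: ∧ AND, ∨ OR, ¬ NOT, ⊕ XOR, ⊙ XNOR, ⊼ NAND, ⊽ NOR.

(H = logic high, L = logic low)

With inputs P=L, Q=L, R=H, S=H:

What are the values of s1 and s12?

s1 = H, s12 = H

s0 = P OR Q = L OR L = L
s1 = R XNOR S = H XNOR H = H
s2 = s0 OR s1 = L OR H = H
s4 = s1 XOR s2 = H XOR H = L
s5 = s0 OR s4 = L OR L = L
s12 = NOT s5 = NOT L = H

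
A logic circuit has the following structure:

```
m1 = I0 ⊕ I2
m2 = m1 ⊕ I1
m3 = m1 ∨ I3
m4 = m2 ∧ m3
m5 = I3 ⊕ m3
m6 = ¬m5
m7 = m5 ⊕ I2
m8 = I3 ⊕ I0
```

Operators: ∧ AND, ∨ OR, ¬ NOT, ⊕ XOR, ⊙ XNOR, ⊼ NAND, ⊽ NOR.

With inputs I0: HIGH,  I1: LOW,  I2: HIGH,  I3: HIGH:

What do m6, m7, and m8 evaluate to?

m6 = HIGH, m7 = HIGH, m8 = LOW

m1 = I0 XOR I2 = HIGH XOR HIGH = LOW
m3 = m1 OR I3 = LOW OR HIGH = HIGH
m5 = I3 XOR m3 = HIGH XOR HIGH = LOW
m6 = NOT m5 = NOT LOW = HIGH
m7 = m5 XOR I2 = LOW XOR HIGH = HIGH
m8 = I3 XOR I0 = HIGH XOR HIGH = LOW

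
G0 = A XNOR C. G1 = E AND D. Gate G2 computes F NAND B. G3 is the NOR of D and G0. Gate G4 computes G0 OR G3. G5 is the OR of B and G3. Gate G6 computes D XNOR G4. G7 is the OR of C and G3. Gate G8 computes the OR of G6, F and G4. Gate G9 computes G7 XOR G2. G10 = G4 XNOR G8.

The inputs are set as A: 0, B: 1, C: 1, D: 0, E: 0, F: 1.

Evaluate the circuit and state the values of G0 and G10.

G0 = A XNOR C = 0 XNOR 1 = 0
G3 = D NOR G0 = 0 NOR 0 = 1
G4 = G0 OR G3 = 0 OR 1 = 1
G6 = D XNOR G4 = 0 XNOR 1 = 0
G8 = G6 OR F OR G4 = 0 OR 1 OR 1 = 1
G10 = G4 XNOR G8 = 1 XNOR 1 = 1

G0 = 0, G10 = 1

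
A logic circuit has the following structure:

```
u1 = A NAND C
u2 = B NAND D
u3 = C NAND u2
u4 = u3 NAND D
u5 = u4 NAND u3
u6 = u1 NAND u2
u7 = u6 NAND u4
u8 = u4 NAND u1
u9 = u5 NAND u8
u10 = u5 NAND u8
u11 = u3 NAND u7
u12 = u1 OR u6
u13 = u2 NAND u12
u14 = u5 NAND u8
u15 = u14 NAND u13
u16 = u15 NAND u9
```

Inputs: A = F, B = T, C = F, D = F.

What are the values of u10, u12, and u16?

u1 = A NAND C = F NAND F = T
u2 = B NAND D = T NAND F = T
u3 = C NAND u2 = F NAND T = T
u4 = u3 NAND D = T NAND F = T
u5 = u4 NAND u3 = T NAND T = F
u6 = u1 NAND u2 = T NAND T = F
u8 = u4 NAND u1 = T NAND T = F
u9 = u5 NAND u8 = F NAND F = T
u10 = u5 NAND u8 = F NAND F = T
u12 = u1 OR u6 = T OR F = T
u13 = u2 NAND u12 = T NAND T = F
u14 = u5 NAND u8 = F NAND F = T
u15 = u14 NAND u13 = T NAND F = T
u16 = u15 NAND u9 = T NAND T = F

u10 = T  u12 = T  u16 = F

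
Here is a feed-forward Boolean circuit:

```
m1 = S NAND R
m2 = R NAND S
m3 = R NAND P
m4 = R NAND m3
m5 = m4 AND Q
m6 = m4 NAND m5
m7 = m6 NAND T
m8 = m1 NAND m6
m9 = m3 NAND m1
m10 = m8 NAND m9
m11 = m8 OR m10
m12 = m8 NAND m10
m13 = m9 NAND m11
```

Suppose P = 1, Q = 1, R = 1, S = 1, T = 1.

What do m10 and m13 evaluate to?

m10 = 0, m13 = 0

m1 = S NAND R = 1 NAND 1 = 0
m3 = R NAND P = 1 NAND 1 = 0
m4 = R NAND m3 = 1 NAND 0 = 1
m5 = m4 AND Q = 1 AND 1 = 1
m6 = m4 NAND m5 = 1 NAND 1 = 0
m8 = m1 NAND m6 = 0 NAND 0 = 1
m9 = m3 NAND m1 = 0 NAND 0 = 1
m10 = m8 NAND m9 = 1 NAND 1 = 0
m11 = m8 OR m10 = 1 OR 0 = 1
m13 = m9 NAND m11 = 1 NAND 1 = 0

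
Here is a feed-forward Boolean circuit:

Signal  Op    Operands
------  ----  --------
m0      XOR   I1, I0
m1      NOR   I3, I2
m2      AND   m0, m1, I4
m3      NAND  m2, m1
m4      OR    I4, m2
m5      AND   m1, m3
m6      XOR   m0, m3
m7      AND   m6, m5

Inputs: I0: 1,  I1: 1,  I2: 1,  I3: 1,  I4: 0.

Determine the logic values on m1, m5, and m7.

m1 = 0  m5 = 0  m7 = 0

m0 = I1 XOR I0 = 1 XOR 1 = 0
m1 = I3 NOR I2 = 1 NOR 1 = 0
m2 = m0 AND m1 AND I4 = 0 AND 0 AND 0 = 0
m3 = m2 NAND m1 = 0 NAND 0 = 1
m5 = m1 AND m3 = 0 AND 1 = 0
m6 = m0 XOR m3 = 0 XOR 1 = 1
m7 = m6 AND m5 = 1 AND 0 = 0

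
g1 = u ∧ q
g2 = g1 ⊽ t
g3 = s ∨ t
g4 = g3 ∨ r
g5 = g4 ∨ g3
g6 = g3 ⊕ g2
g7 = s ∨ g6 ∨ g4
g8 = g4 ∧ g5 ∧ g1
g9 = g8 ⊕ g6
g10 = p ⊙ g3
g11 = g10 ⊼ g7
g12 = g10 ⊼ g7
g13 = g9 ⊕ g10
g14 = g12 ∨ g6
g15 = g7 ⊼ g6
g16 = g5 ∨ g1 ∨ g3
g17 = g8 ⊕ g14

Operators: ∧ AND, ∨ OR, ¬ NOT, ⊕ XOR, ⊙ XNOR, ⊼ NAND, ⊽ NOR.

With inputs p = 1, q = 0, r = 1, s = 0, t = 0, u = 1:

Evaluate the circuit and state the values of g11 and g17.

g1 = u AND q = 1 AND 0 = 0
g2 = g1 NOR t = 0 NOR 0 = 1
g3 = s OR t = 0 OR 0 = 0
g4 = g3 OR r = 0 OR 1 = 1
g5 = g4 OR g3 = 1 OR 0 = 1
g6 = g3 XOR g2 = 0 XOR 1 = 1
g7 = s OR g6 OR g4 = 0 OR 1 OR 1 = 1
g8 = g4 AND g5 AND g1 = 1 AND 1 AND 0 = 0
g10 = p XNOR g3 = 1 XNOR 0 = 0
g11 = g10 NAND g7 = 0 NAND 1 = 1
g12 = g10 NAND g7 = 0 NAND 1 = 1
g14 = g12 OR g6 = 1 OR 1 = 1
g17 = g8 XOR g14 = 0 XOR 1 = 1

g11 = 1, g17 = 1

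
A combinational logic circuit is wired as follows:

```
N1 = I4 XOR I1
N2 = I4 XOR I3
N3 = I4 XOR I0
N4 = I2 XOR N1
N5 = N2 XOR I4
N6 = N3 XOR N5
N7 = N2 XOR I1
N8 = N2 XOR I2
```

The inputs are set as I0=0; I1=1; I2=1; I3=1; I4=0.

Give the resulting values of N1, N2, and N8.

N1 = 1; N2 = 1; N8 = 0

N1 = I4 XOR I1 = 0 XOR 1 = 1
N2 = I4 XOR I3 = 0 XOR 1 = 1
N8 = N2 XOR I2 = 1 XOR 1 = 0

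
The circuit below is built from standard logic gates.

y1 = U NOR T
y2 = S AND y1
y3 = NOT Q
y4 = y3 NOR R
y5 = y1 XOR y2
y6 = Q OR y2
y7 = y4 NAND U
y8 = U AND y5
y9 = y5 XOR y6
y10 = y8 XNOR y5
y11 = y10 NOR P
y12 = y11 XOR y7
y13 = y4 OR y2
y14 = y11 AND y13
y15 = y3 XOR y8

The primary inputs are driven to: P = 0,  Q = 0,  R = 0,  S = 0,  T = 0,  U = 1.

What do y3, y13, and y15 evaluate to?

y1 = U NOR T = 1 NOR 0 = 0
y2 = S AND y1 = 0 AND 0 = 0
y3 = NOT Q = NOT 0 = 1
y4 = y3 NOR R = 1 NOR 0 = 0
y5 = y1 XOR y2 = 0 XOR 0 = 0
y8 = U AND y5 = 1 AND 0 = 0
y13 = y4 OR y2 = 0 OR 0 = 0
y15 = y3 XOR y8 = 1 XOR 0 = 1

y3 = 1  y13 = 0  y15 = 1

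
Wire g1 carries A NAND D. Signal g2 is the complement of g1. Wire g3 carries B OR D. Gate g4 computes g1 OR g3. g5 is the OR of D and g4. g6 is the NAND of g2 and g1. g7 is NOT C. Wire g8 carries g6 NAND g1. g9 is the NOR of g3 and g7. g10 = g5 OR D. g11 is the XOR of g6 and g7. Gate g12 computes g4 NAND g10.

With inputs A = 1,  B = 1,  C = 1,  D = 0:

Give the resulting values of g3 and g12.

g1 = A NAND D = 1 NAND 0 = 1
g3 = B OR D = 1 OR 0 = 1
g4 = g1 OR g3 = 1 OR 1 = 1
g5 = D OR g4 = 0 OR 1 = 1
g10 = g5 OR D = 1 OR 0 = 1
g12 = g4 NAND g10 = 1 NAND 1 = 0

g3 = 1, g12 = 0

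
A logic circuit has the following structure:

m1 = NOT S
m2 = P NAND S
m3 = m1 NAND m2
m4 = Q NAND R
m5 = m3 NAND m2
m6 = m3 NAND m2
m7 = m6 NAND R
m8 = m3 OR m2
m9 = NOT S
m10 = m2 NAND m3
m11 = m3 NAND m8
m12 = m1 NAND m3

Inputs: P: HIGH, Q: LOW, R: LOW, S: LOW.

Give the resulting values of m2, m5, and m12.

m1 = NOT S = NOT LOW = HIGH
m2 = P NAND S = HIGH NAND LOW = HIGH
m3 = m1 NAND m2 = HIGH NAND HIGH = LOW
m5 = m3 NAND m2 = LOW NAND HIGH = HIGH
m12 = m1 NAND m3 = HIGH NAND LOW = HIGH

m2 = HIGH, m5 = HIGH, m12 = HIGH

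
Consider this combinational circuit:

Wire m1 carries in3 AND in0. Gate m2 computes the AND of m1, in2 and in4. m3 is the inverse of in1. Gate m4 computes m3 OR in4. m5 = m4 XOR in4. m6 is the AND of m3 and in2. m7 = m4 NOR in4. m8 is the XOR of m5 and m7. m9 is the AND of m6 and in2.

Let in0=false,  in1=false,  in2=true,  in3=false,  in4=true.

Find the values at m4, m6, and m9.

m3 = NOT in1 = NOT false = true
m4 = m3 OR in4 = true OR true = true
m6 = m3 AND in2 = true AND true = true
m9 = m6 AND in2 = true AND true = true

m4 = true  m6 = true  m9 = true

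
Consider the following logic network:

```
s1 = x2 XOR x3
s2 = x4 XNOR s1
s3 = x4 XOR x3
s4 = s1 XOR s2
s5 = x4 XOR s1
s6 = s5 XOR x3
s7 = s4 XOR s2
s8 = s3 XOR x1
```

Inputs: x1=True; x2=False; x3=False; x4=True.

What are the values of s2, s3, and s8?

s2 = False; s3 = True; s8 = False

s1 = x2 XOR x3 = False XOR False = False
s2 = x4 XNOR s1 = True XNOR False = False
s3 = x4 XOR x3 = True XOR False = True
s8 = s3 XOR x1 = True XOR True = False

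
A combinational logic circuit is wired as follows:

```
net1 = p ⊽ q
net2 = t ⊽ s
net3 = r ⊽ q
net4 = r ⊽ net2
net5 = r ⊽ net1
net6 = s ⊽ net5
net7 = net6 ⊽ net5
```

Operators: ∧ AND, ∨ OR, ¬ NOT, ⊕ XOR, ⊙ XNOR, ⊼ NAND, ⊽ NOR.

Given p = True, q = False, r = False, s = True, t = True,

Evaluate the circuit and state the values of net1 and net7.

net1 = False, net7 = False

net1 = p NOR q = True NOR False = False
net5 = r NOR net1 = False NOR False = True
net6 = s NOR net5 = True NOR True = False
net7 = net6 NOR net5 = False NOR True = False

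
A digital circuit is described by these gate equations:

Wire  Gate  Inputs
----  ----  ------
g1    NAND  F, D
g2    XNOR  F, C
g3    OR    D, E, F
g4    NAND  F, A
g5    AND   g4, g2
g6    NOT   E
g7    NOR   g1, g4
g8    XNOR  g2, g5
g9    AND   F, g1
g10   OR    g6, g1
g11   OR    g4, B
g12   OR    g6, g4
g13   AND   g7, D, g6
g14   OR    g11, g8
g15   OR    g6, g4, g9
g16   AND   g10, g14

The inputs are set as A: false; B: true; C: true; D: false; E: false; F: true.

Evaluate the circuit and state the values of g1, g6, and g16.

g1 = true; g6 = true; g16 = true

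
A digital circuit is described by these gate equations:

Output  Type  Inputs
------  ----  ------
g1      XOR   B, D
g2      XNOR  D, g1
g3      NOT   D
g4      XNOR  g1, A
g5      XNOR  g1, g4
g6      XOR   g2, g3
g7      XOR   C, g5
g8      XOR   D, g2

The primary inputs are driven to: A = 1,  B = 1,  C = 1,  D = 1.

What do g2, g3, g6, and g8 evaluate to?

g2 = 0  g3 = 0  g6 = 0  g8 = 1

g1 = B XOR D = 1 XOR 1 = 0
g2 = D XNOR g1 = 1 XNOR 0 = 0
g3 = NOT D = NOT 1 = 0
g6 = g2 XOR g3 = 0 XOR 0 = 0
g8 = D XOR g2 = 1 XOR 0 = 1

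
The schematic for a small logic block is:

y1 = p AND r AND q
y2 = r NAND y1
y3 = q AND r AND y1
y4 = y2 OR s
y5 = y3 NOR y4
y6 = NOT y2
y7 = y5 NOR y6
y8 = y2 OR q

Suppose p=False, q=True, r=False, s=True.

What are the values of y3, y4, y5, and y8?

y3 = False, y4 = True, y5 = False, y8 = True

y1 = p AND r AND q = False AND False AND True = False
y2 = r NAND y1 = False NAND False = True
y3 = q AND r AND y1 = True AND False AND False = False
y4 = y2 OR s = True OR True = True
y5 = y3 NOR y4 = False NOR True = False
y8 = y2 OR q = True OR True = True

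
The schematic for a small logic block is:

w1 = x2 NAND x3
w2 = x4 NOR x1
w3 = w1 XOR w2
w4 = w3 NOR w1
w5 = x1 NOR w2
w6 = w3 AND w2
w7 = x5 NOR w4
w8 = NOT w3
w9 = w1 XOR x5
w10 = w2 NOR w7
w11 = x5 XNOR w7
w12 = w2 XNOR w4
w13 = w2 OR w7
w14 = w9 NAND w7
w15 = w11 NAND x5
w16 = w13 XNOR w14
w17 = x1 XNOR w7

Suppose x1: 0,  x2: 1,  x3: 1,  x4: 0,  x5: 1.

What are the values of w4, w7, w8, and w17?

w4 = 0, w7 = 0, w8 = 0, w17 = 1

w1 = x2 NAND x3 = 1 NAND 1 = 0
w2 = x4 NOR x1 = 0 NOR 0 = 1
w3 = w1 XOR w2 = 0 XOR 1 = 1
w4 = w3 NOR w1 = 1 NOR 0 = 0
w7 = x5 NOR w4 = 1 NOR 0 = 0
w8 = NOT w3 = NOT 1 = 0
w17 = x1 XNOR w7 = 0 XNOR 0 = 1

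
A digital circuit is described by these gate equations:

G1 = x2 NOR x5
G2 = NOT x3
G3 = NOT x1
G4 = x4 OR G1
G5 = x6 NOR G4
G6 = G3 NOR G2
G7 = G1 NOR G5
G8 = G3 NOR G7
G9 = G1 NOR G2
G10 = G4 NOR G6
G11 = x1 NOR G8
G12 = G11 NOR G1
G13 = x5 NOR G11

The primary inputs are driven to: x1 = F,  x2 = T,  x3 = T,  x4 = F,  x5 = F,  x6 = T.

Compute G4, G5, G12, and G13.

G1 = x2 NOR x5 = T NOR F = F
G3 = NOT x1 = NOT F = T
G4 = x4 OR G1 = F OR F = F
G5 = x6 NOR G4 = T NOR F = F
G7 = G1 NOR G5 = F NOR F = T
G8 = G3 NOR G7 = T NOR T = F
G11 = x1 NOR G8 = F NOR F = T
G12 = G11 NOR G1 = T NOR F = F
G13 = x5 NOR G11 = F NOR T = F

G4 = F, G5 = F, G12 = F, G13 = F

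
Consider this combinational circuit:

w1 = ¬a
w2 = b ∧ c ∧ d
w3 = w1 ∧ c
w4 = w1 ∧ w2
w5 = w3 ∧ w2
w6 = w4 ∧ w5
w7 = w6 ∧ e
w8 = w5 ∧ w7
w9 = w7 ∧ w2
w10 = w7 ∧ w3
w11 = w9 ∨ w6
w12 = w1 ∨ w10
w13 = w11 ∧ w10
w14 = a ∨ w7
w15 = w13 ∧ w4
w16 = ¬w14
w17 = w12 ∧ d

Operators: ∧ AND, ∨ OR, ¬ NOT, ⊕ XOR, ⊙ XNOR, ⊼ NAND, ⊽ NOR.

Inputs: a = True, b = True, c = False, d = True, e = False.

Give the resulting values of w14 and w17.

w14 = True, w17 = False

w1 = NOT a = NOT True = False
w2 = b AND c AND d = True AND False AND True = False
w3 = w1 AND c = False AND False = False
w4 = w1 AND w2 = False AND False = False
w5 = w3 AND w2 = False AND False = False
w6 = w4 AND w5 = False AND False = False
w7 = w6 AND e = False AND False = False
w10 = w7 AND w3 = False AND False = False
w12 = w1 OR w10 = False OR False = False
w14 = a OR w7 = True OR False = True
w17 = w12 AND d = False AND True = False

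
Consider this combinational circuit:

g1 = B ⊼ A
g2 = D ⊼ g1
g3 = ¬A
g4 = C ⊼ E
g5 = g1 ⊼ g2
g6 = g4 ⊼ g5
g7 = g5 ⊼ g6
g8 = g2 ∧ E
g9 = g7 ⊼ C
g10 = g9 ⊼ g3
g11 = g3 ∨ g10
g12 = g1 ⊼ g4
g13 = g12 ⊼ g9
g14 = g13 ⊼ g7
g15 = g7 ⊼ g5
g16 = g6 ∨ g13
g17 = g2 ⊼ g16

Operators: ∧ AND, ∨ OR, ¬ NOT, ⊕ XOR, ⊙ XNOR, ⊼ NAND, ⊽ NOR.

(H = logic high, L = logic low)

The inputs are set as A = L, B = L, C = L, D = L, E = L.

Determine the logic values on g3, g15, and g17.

g1 = B NAND A = L NAND L = H
g2 = D NAND g1 = L NAND H = H
g3 = NOT A = NOT L = H
g4 = C NAND E = L NAND L = H
g5 = g1 NAND g2 = H NAND H = L
g6 = g4 NAND g5 = H NAND L = H
g7 = g5 NAND g6 = L NAND H = H
g9 = g7 NAND C = H NAND L = H
g12 = g1 NAND g4 = H NAND H = L
g13 = g12 NAND g9 = L NAND H = H
g15 = g7 NAND g5 = H NAND L = H
g16 = g6 OR g13 = H OR H = H
g17 = g2 NAND g16 = H NAND H = L

g3 = H, g15 = H, g17 = L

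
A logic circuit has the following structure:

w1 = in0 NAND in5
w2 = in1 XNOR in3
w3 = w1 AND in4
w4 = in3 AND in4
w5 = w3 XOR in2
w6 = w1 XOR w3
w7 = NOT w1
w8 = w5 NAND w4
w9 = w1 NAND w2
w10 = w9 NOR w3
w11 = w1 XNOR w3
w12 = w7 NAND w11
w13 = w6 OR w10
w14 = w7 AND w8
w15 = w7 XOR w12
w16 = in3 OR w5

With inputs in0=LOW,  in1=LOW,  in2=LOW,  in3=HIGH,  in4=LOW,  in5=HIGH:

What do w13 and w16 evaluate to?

w13 = HIGH; w16 = HIGH

w1 = in0 NAND in5 = LOW NAND HIGH = HIGH
w2 = in1 XNOR in3 = LOW XNOR HIGH = LOW
w3 = w1 AND in4 = HIGH AND LOW = LOW
w5 = w3 XOR in2 = LOW XOR LOW = LOW
w6 = w1 XOR w3 = HIGH XOR LOW = HIGH
w9 = w1 NAND w2 = HIGH NAND LOW = HIGH
w10 = w9 NOR w3 = HIGH NOR LOW = LOW
w13 = w6 OR w10 = HIGH OR LOW = HIGH
w16 = in3 OR w5 = HIGH OR LOW = HIGH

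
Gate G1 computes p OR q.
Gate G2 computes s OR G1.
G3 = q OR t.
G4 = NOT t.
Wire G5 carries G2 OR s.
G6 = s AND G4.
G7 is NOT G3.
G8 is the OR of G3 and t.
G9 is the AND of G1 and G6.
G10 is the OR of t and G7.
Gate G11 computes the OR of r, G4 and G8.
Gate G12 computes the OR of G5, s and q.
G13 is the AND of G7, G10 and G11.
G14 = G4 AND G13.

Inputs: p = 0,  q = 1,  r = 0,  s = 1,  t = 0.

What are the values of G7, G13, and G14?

G7 = 0  G13 = 0  G14 = 0

G3 = q OR t = 1 OR 0 = 1
G4 = NOT t = NOT 0 = 1
G7 = NOT G3 = NOT 1 = 0
G8 = G3 OR t = 1 OR 0 = 1
G10 = t OR G7 = 0 OR 0 = 0
G11 = r OR G4 OR G8 = 0 OR 1 OR 1 = 1
G13 = G7 AND G10 AND G11 = 0 AND 0 AND 1 = 0
G14 = G4 AND G13 = 1 AND 0 = 0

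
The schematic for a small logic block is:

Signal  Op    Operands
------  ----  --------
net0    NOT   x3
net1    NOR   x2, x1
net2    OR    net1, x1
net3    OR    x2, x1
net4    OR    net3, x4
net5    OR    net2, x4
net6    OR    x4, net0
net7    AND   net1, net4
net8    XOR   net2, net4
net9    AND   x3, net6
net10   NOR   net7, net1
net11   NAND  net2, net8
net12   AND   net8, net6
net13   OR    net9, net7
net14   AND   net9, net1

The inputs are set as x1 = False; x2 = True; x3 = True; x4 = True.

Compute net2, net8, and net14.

net2 = False, net8 = True, net14 = False

net0 = NOT x3 = NOT True = False
net1 = x2 NOR x1 = True NOR False = False
net2 = net1 OR x1 = False OR False = False
net3 = x2 OR x1 = True OR False = True
net4 = net3 OR x4 = True OR True = True
net6 = x4 OR net0 = True OR False = True
net8 = net2 XOR net4 = False XOR True = True
net9 = x3 AND net6 = True AND True = True
net14 = net9 AND net1 = True AND False = False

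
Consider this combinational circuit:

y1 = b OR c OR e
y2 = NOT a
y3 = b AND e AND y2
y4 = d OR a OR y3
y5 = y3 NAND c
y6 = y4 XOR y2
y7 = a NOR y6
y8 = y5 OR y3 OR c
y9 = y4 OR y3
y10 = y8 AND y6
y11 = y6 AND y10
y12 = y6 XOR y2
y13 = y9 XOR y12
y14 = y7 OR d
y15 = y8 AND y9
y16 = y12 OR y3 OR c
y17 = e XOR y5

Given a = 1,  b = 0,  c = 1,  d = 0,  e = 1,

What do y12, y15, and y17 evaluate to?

y12 = 1, y15 = 1, y17 = 0

y2 = NOT a = NOT 1 = 0
y3 = b AND e AND y2 = 0 AND 1 AND 0 = 0
y4 = d OR a OR y3 = 0 OR 1 OR 0 = 1
y5 = y3 NAND c = 0 NAND 1 = 1
y6 = y4 XOR y2 = 1 XOR 0 = 1
y8 = y5 OR y3 OR c = 1 OR 0 OR 1 = 1
y9 = y4 OR y3 = 1 OR 0 = 1
y12 = y6 XOR y2 = 1 XOR 0 = 1
y15 = y8 AND y9 = 1 AND 1 = 1
y17 = e XOR y5 = 1 XOR 1 = 0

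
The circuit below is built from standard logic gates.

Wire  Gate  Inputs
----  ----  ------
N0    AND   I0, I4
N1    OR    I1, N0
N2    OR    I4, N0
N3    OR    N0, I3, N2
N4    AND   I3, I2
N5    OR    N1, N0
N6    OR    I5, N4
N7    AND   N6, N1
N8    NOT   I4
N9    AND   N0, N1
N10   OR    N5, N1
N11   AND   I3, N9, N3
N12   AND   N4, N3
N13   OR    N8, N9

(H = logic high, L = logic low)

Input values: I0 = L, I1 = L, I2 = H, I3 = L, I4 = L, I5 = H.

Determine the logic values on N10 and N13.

N0 = I0 AND I4 = L AND L = L
N1 = I1 OR N0 = L OR L = L
N5 = N1 OR N0 = L OR L = L
N8 = NOT I4 = NOT L = H
N9 = N0 AND N1 = L AND L = L
N10 = N5 OR N1 = L OR L = L
N13 = N8 OR N9 = H OR L = H

N10 = L, N13 = H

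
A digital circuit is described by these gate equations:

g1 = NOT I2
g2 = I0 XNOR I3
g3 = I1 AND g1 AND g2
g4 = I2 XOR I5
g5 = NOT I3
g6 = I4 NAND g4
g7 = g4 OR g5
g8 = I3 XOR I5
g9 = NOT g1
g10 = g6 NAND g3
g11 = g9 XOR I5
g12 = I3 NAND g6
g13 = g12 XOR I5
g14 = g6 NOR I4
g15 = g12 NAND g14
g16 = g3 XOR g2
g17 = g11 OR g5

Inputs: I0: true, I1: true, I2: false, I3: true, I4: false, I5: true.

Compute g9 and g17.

g9 = false, g17 = true

g1 = NOT I2 = NOT false = true
g5 = NOT I3 = NOT true = false
g9 = NOT g1 = NOT true = false
g11 = g9 XOR I5 = false XOR true = true
g17 = g11 OR g5 = true OR false = true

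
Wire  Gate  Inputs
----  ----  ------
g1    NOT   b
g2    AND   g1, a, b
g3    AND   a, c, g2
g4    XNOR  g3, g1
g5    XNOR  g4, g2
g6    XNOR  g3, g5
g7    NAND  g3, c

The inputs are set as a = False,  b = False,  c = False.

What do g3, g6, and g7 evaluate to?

g1 = NOT b = NOT False = True
g2 = g1 AND a AND b = True AND False AND False = False
g3 = a AND c AND g2 = False AND False AND False = False
g4 = g3 XNOR g1 = False XNOR True = False
g5 = g4 XNOR g2 = False XNOR False = True
g6 = g3 XNOR g5 = False XNOR True = False
g7 = g3 NAND c = False NAND False = True

g3 = False  g6 = False  g7 = True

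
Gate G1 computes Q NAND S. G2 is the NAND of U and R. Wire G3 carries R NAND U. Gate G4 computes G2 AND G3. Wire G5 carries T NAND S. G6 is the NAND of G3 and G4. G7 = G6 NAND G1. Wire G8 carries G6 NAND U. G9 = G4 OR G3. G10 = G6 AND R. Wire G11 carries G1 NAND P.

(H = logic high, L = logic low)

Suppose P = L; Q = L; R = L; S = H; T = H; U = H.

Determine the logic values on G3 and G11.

G1 = Q NAND S = L NAND H = H
G3 = R NAND U = L NAND H = H
G11 = G1 NAND P = H NAND L = H

G3 = H, G11 = H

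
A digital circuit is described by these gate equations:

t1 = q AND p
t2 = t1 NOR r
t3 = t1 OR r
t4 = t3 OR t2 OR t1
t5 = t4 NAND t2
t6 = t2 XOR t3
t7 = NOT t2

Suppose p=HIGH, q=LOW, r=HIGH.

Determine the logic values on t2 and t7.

t2 = LOW; t7 = HIGH

t1 = q AND p = LOW AND HIGH = LOW
t2 = t1 NOR r = LOW NOR HIGH = LOW
t7 = NOT t2 = NOT LOW = HIGH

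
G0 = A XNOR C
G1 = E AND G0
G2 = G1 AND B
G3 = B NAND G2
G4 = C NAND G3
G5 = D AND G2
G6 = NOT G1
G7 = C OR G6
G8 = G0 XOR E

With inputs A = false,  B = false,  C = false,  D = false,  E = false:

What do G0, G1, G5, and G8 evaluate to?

G0 = A XNOR C = false XNOR false = true
G1 = E AND G0 = false AND true = false
G2 = G1 AND B = false AND false = false
G5 = D AND G2 = false AND false = false
G8 = G0 XOR E = true XOR false = true

G0 = true; G1 = false; G5 = false; G8 = true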